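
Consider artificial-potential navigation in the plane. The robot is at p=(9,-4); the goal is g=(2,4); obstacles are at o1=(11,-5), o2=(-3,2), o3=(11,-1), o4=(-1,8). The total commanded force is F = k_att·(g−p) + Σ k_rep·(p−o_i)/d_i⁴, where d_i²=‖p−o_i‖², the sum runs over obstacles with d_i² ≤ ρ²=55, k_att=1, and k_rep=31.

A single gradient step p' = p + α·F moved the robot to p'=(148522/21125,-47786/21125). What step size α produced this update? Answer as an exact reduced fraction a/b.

α = 1/5

F_att = 1·(g−p) = 1·(-7,8) = (-7.0000,8.0000)
o1: d²=5 ≤ ρ²=55; F_rep = 31·(-2,1)/5² = (-2.4800,1.2400)
o2: d²=180 > ρ²=55 → inactive
o3: d²=13 ≤ ρ²=55; F_rep = 31·(-2,-3)/13² = (-0.3669,-0.5503)
o4: d²=244 > ρ²=55 → inactive
F = F_att + ΣF_rep = (-9.8469,8.6897)
Δp = p'−p = (-1.9694,1.7379); α = Δx/Fx = (-41603/21125) / (-41603/4225) = 1/5
check: Δy/Fy = (36714/21125) / (36714/4225) = 1/5 ✓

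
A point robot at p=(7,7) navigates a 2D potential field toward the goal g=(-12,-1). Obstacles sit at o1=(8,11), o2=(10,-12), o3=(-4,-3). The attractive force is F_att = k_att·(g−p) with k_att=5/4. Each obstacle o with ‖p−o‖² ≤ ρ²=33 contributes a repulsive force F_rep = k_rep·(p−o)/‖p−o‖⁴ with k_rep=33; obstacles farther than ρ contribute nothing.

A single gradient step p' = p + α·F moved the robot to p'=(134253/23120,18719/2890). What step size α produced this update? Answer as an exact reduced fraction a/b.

F_att = 5/4·(g−p) = 5/4·(-19,-8) = (-23.7500,-10.0000)
o1: d²=17 ≤ ρ²=33; F_rep = 33·(-1,-4)/17² = (-0.1142,-0.4567)
o2: d²=370 > ρ²=33 → inactive
o3: d²=221 > ρ²=33 → inactive
F = F_att + ΣF_rep = (-23.8642,-10.4567)
Δp = p'−p = (-1.1932,-0.5228); α = Δx/Fx = (-27587/23120) / (-27587/1156) = 1/20
check: Δy/Fy = (-1511/2890) / (-3022/289) = 1/20 ✓

α = 1/20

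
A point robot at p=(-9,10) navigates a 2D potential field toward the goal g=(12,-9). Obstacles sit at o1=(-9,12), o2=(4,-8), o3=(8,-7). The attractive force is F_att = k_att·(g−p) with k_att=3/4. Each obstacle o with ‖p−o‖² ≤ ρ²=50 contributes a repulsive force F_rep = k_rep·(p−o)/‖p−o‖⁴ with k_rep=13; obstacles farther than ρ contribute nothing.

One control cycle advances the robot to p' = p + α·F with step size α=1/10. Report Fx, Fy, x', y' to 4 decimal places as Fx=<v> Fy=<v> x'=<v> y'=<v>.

Fx=15.7500 Fy=-15.8750 x'=-7.4250 y'=8.4125

F_att = 3/4·(g−p) = 3/4·(21,-19) = (15.7500,-14.2500)
o1: d²=4 ≤ ρ²=50; F_rep = 13·(0,-2)/4² = (0.0000,-1.6250)
o2: d²=493 > ρ²=50 → inactive
o3: d²=578 > ρ²=50 → inactive
F = F_att + ΣF_rep = (15.7500,-15.8750)
p' = p + 1/10·F = (-7.4250,8.4125)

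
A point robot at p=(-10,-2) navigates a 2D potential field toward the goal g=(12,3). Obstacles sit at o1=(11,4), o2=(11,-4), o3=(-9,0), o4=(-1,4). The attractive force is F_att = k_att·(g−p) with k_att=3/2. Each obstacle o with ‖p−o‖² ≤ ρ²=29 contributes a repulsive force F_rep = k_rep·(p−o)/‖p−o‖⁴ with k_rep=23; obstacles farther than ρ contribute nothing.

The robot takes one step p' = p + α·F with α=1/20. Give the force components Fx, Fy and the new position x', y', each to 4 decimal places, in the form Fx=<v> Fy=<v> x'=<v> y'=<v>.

Fx=32.0800 Fy=5.6600 x'=-8.3960 y'=-1.7170

F_att = 3/2·(g−p) = 3/2·(22,5) = (33.0000,7.5000)
o1: d²=477 > ρ²=29 → inactive
o2: d²=445 > ρ²=29 → inactive
o3: d²=5 ≤ ρ²=29; F_rep = 23·(-1,-2)/5² = (-0.9200,-1.8400)
o4: d²=117 > ρ²=29 → inactive
F = F_att + ΣF_rep = (32.0800,5.6600)
p' = p + 1/20·F = (-8.3960,-1.7170)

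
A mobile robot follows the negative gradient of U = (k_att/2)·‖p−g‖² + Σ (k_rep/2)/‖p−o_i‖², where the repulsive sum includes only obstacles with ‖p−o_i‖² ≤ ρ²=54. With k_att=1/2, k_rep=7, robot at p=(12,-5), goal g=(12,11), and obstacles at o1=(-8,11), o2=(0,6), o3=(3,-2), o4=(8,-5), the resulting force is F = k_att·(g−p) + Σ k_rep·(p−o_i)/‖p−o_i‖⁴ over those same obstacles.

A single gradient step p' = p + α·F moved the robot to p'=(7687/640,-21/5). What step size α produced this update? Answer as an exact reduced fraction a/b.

F_att = 1/2·(g−p) = 1/2·(0,16) = (0.0000,8.0000)
o1: d²=656 > ρ²=54 → inactive
o2: d²=265 > ρ²=54 → inactive
o3: d²=90 > ρ²=54 → inactive
o4: d²=16 ≤ ρ²=54; F_rep = 7·(4,0)/16² = (0.1094,0.0000)
F = F_att + ΣF_rep = (0.1094,8.0000)
Δp = p'−p = (0.0109,0.8000); α = Δx/Fx = (7/640) / (7/64) = 1/10
check: Δy/Fy = (4/5) / (8) = 1/10 ✓

α = 1/10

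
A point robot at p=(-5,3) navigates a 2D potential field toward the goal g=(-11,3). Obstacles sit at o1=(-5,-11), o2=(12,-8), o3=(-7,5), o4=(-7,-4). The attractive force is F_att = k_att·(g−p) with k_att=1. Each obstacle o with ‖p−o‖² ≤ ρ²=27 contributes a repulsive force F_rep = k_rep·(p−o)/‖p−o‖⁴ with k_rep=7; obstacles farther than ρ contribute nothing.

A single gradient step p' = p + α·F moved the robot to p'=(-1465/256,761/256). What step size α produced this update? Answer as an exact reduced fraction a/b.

F_att = 1·(g−p) = 1·(-6,0) = (-6.0000,0.0000)
o1: d²=196 > ρ²=27 → inactive
o2: d²=410 > ρ²=27 → inactive
o3: d²=8 ≤ ρ²=27; F_rep = 7·(2,-2)/8² = (0.2188,-0.2188)
o4: d²=53 > ρ²=27 → inactive
F = F_att + ΣF_rep = (-5.7812,-0.2188)
Δp = p'−p = (-0.7227,-0.0273); α = Δx/Fx = (-185/256) / (-185/32) = 1/8
check: Δy/Fy = (-7/256) / (-7/32) = 1/8 ✓

α = 1/8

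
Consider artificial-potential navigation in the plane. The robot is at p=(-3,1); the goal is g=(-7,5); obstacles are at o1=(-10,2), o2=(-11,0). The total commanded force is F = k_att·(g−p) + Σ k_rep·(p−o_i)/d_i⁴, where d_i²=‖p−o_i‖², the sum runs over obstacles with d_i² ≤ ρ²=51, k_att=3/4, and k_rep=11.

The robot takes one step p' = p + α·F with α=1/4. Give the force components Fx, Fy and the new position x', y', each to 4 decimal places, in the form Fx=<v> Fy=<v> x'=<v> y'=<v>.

F_att = 3/4·(g−p) = 3/4·(-4,4) = (-3.0000,3.0000)
o1: d²=50 ≤ ρ²=51; F_rep = 11·(7,-1)/50² = (0.0308,-0.0044)
o2: d²=65 > ρ²=51 → inactive
F = F_att + ΣF_rep = (-2.9692,2.9956)
p' = p + 1/4·F = (-3.7423,1.7489)

Fx=-2.9692 Fy=2.9956 x'=-3.7423 y'=1.7489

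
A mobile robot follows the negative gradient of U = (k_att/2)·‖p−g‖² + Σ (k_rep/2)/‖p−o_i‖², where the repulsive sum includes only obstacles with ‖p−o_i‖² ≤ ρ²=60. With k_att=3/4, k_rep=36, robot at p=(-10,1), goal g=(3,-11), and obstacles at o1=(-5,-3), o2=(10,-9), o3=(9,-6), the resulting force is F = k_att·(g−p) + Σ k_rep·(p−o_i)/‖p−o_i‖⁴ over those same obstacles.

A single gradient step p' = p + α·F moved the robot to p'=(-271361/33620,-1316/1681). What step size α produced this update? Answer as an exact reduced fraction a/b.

α = 1/5

F_att = 3/4·(g−p) = 3/4·(13,-12) = (9.7500,-9.0000)
o1: d²=41 ≤ ρ²=60; F_rep = 36·(-5,4)/41² = (-0.1071,0.0857)
o2: d²=500 > ρ²=60 → inactive
o3: d²=410 > ρ²=60 → inactive
F = F_att + ΣF_rep = (9.6429,-8.9143)
Δp = p'−p = (1.9286,-1.7829); α = Δx/Fx = (64839/33620) / (64839/6724) = 1/5
check: Δy/Fy = (-2997/1681) / (-14985/1681) = 1/5 ✓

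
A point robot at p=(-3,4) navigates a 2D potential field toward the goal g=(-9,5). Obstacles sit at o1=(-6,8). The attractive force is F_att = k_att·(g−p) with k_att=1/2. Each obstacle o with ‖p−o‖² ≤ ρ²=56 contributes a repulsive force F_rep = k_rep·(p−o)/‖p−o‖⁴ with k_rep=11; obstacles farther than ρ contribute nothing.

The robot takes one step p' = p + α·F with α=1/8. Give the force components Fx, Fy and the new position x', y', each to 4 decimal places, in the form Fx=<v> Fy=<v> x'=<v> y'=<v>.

Fx=-2.9472 Fy=0.4296 x'=-3.3684 y'=4.0537

F_att = 1/2·(g−p) = 1/2·(-6,1) = (-3.0000,0.5000)
o1: d²=25 ≤ ρ²=56; F_rep = 11·(3,-4)/25² = (0.0528,-0.0704)
F = F_att + ΣF_rep = (-2.9472,0.4296)
p' = p + 1/8·F = (-3.3684,4.0537)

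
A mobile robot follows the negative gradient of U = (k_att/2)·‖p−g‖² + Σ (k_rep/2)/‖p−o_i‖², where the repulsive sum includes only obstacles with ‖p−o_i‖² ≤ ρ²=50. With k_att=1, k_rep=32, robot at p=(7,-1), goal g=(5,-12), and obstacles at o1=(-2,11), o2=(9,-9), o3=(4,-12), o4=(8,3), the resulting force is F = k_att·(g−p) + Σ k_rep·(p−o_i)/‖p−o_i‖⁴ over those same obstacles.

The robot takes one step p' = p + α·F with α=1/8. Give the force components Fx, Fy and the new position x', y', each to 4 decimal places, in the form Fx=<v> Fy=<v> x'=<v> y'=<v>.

F_att = 1·(g−p) = 1·(-2,-11) = (-2.0000,-11.0000)
o1: d²=225 > ρ²=50 → inactive
o2: d²=68 > ρ²=50 → inactive
o3: d²=130 > ρ²=50 → inactive
o4: d²=17 ≤ ρ²=50; F_rep = 32·(-1,-4)/17² = (-0.1107,-0.4429)
F = F_att + ΣF_rep = (-2.1107,-11.4429)
p' = p + 1/8·F = (6.7362,-2.4304)

Fx=-2.1107 Fy=-11.4429 x'=6.7362 y'=-2.4304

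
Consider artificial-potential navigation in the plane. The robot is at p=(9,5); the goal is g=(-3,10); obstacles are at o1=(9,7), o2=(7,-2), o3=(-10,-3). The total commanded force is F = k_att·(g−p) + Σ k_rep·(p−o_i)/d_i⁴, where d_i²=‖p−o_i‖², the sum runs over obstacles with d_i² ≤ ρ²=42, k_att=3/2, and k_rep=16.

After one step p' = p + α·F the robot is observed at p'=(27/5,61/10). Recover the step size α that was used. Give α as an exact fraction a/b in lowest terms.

F_att = 3/2·(g−p) = 3/2·(-12,5) = (-18.0000,7.5000)
o1: d²=4 ≤ ρ²=42; F_rep = 16·(0,-2)/4² = (0.0000,-2.0000)
o2: d²=53 > ρ²=42 → inactive
o3: d²=425 > ρ²=42 → inactive
F = F_att + ΣF_rep = (-18.0000,5.5000)
Δp = p'−p = (-3.6000,1.1000); α = Δx/Fx = (-18/5) / (-18) = 1/5
check: Δy/Fy = (11/10) / (11/2) = 1/5 ✓

α = 1/5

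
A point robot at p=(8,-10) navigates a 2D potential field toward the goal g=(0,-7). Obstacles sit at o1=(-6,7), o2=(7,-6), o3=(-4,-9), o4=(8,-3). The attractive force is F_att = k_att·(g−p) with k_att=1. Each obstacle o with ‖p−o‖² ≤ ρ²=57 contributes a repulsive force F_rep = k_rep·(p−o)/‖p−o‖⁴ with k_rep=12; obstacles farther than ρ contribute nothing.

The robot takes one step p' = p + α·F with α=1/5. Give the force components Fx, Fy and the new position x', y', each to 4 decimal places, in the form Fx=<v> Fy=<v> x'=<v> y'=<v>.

Fx=-7.9585 Fy=2.7989 x'=6.4083 y'=-9.4402

F_att = 1·(g−p) = 1·(-8,3) = (-8.0000,3.0000)
o1: d²=485 > ρ²=57 → inactive
o2: d²=17 ≤ ρ²=57; F_rep = 12·(1,-4)/17² = (0.0415,-0.1661)
o3: d²=145 > ρ²=57 → inactive
o4: d²=49 ≤ ρ²=57; F_rep = 12·(0,-7)/49² = (0.0000,-0.0350)
F = F_att + ΣF_rep = (-7.9585,2.7989)
p' = p + 1/5·F = (6.4083,-9.4402)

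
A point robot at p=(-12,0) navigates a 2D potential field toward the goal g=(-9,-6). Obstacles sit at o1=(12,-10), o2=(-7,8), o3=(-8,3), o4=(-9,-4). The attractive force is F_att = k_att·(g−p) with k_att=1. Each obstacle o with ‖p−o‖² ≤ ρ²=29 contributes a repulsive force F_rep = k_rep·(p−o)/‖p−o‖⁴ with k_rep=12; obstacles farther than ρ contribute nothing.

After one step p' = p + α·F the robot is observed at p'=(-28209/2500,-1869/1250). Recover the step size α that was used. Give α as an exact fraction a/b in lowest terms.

α = 1/4

F_att = 1·(g−p) = 1·(3,-6) = (3.0000,-6.0000)
o1: d²=676 > ρ²=29 → inactive
o2: d²=89 > ρ²=29 → inactive
o3: d²=25 ≤ ρ²=29; F_rep = 12·(-4,-3)/25² = (-0.0768,-0.0576)
o4: d²=25 ≤ ρ²=29; F_rep = 12·(-3,4)/25² = (-0.0576,0.0768)
F = F_att + ΣF_rep = (2.8656,-5.9808)
Δp = p'−p = (0.7164,-1.4952); α = Δx/Fx = (1791/2500) / (1791/625) = 1/4
check: Δy/Fy = (-1869/1250) / (-3738/625) = 1/4 ✓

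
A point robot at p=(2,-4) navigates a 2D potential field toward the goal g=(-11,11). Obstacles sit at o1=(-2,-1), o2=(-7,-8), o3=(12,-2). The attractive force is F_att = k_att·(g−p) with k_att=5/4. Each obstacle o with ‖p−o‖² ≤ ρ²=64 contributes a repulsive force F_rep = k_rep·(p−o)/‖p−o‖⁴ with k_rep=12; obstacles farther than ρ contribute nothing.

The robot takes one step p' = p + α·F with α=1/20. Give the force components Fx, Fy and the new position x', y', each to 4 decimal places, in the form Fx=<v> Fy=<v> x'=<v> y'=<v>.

F_att = 5/4·(g−p) = 5/4·(-13,15) = (-16.2500,18.7500)
o1: d²=25 ≤ ρ²=64; F_rep = 12·(4,-3)/25² = (0.0768,-0.0576)
o2: d²=97 > ρ²=64 → inactive
o3: d²=104 > ρ²=64 → inactive
F = F_att + ΣF_rep = (-16.1732,18.6924)
p' = p + 1/20·F = (1.1913,-3.0654)

Fx=-16.1732 Fy=18.6924 x'=1.1913 y'=-3.0654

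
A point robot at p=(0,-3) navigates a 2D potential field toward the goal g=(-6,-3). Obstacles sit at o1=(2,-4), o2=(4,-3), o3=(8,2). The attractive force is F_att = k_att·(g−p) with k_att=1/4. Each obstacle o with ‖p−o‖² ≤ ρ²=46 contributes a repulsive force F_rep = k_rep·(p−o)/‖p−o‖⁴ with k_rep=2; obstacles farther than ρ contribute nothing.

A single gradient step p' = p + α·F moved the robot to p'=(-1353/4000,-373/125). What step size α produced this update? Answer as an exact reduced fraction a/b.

α = 1/5

F_att = 1/4·(g−p) = 1/4·(-6,0) = (-1.5000,0.0000)
o1: d²=5 ≤ ρ²=46; F_rep = 2·(-2,1)/5² = (-0.1600,0.0800)
o2: d²=16 ≤ ρ²=46; F_rep = 2·(-4,0)/16² = (-0.0312,0.0000)
o3: d²=89 > ρ²=46 → inactive
F = F_att + ΣF_rep = (-1.6912,0.0800)
Δp = p'−p = (-0.3382,0.0160); α = Δx/Fx = (-1353/4000) / (-1353/800) = 1/5
check: Δy/Fy = (2/125) / (2/25) = 1/5 ✓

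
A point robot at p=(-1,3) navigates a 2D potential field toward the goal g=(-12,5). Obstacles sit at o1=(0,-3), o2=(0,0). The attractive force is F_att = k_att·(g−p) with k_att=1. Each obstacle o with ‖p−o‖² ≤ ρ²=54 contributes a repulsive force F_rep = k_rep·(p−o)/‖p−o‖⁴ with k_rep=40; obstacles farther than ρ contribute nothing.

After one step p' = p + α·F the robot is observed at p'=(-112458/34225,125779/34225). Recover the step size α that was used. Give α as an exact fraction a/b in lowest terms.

F_att = 1·(g−p) = 1·(-11,2) = (-11.0000,2.0000)
o1: d²=37 ≤ ρ²=54; F_rep = 40·(-1,6)/37² = (-0.0292,0.1753)
o2: d²=10 ≤ ρ²=54; F_rep = 40·(-1,3)/10² = (-0.4000,1.2000)
F = F_att + ΣF_rep = (-11.4292,3.3753)
Δp = p'−p = (-2.2858,0.6751); α = Δx/Fx = (-78233/34225) / (-78233/6845) = 1/5
check: Δy/Fy = (23104/34225) / (23104/6845) = 1/5 ✓

α = 1/5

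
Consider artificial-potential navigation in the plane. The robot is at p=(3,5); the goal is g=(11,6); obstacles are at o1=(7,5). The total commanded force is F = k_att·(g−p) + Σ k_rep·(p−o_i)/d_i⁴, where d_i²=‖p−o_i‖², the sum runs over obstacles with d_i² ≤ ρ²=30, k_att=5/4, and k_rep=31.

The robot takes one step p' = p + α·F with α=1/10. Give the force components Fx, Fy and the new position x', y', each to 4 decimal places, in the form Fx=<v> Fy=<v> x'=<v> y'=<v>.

Fx=9.5156 Fy=1.2500 x'=3.9516 y'=5.1250

F_att = 5/4·(g−p) = 5/4·(8,1) = (10.0000,1.2500)
o1: d²=16 ≤ ρ²=30; F_rep = 31·(-4,0)/16² = (-0.4844,0.0000)
F = F_att + ΣF_rep = (9.5156,1.2500)
p' = p + 1/10·F = (3.9516,5.1250)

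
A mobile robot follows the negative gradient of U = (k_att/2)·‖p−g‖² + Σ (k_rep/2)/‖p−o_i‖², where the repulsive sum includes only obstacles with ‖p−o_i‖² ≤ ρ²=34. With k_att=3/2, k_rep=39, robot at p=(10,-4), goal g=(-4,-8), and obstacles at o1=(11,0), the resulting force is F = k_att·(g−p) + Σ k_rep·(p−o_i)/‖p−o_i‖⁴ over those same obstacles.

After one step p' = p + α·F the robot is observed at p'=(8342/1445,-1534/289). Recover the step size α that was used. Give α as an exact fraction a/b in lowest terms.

F_att = 3/2·(g−p) = 3/2·(-14,-4) = (-21.0000,-6.0000)
o1: d²=17 ≤ ρ²=34; F_rep = 39·(-1,-4)/17² = (-0.1349,-0.5398)
F = F_att + ΣF_rep = (-21.1349,-6.5398)
Δp = p'−p = (-4.2270,-1.3080); α = Δx/Fx = (-6108/1445) / (-6108/289) = 1/5
check: Δy/Fy = (-378/289) / (-1890/289) = 1/5 ✓

α = 1/5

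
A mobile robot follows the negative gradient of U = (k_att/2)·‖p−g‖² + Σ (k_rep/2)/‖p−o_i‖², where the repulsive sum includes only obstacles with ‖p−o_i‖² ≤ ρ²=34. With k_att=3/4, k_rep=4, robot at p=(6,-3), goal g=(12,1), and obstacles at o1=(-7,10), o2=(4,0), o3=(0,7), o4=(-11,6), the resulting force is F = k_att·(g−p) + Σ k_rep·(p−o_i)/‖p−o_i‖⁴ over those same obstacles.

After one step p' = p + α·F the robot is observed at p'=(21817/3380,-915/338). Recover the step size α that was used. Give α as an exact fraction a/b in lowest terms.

α = 1/10

F_att = 3/4·(g−p) = 3/4·(6,4) = (4.5000,3.0000)
o1: d²=338 > ρ²=34 → inactive
o2: d²=13 ≤ ρ²=34; F_rep = 4·(2,-3)/13² = (0.0473,-0.0710)
o3: d²=136 > ρ²=34 → inactive
o4: d²=370 > ρ²=34 → inactive
F = F_att + ΣF_rep = (4.5473,2.9290)
Δp = p'−p = (0.4547,0.2929); α = Δx/Fx = (1537/3380) / (1537/338) = 1/10
check: Δy/Fy = (99/338) / (495/169) = 1/10 ✓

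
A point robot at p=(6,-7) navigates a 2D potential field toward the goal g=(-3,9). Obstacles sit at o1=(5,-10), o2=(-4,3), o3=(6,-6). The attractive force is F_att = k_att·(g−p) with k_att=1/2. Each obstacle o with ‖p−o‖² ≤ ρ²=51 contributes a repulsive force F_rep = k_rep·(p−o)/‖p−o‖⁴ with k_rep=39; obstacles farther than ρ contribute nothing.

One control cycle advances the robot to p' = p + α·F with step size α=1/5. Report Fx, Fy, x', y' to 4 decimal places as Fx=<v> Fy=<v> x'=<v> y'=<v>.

Fx=-4.1100 Fy=-29.8300 x'=5.1780 y'=-12.9660

F_att = 1/2·(g−p) = 1/2·(-9,16) = (-4.5000,8.0000)
o1: d²=10 ≤ ρ²=51; F_rep = 39·(1,3)/10² = (0.3900,1.1700)
o2: d²=200 > ρ²=51 → inactive
o3: d²=1 ≤ ρ²=51; F_rep = 39·(0,-1)/1² = (0.0000,-39.0000)
F = F_att + ΣF_rep = (-4.1100,-29.8300)
p' = p + 1/5·F = (5.1780,-12.9660)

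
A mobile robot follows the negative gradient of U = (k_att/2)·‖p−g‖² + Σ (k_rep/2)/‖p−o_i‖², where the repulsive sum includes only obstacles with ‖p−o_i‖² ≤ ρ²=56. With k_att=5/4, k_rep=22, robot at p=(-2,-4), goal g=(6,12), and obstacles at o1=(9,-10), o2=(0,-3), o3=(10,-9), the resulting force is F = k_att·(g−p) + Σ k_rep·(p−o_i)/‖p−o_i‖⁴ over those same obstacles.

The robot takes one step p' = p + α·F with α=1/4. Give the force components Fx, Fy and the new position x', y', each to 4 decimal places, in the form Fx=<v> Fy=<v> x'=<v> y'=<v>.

Fx=8.2400 Fy=19.1200 x'=0.0600 y'=0.7800

F_att = 5/4·(g−p) = 5/4·(8,16) = (10.0000,20.0000)
o1: d²=157 > ρ²=56 → inactive
o2: d²=5 ≤ ρ²=56; F_rep = 22·(-2,-1)/5² = (-1.7600,-0.8800)
o3: d²=169 > ρ²=56 → inactive
F = F_att + ΣF_rep = (8.2400,19.1200)
p' = p + 1/4·F = (0.0600,0.7800)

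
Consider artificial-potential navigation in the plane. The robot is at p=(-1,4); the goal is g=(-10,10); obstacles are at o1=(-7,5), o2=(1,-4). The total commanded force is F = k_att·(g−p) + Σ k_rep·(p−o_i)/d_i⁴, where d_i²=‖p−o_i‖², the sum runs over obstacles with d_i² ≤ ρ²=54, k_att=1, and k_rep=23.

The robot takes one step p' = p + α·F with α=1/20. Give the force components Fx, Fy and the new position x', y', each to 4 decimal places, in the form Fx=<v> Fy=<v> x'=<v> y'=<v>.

Fx=-8.8992 Fy=5.9832 x'=-1.4450 y'=4.2992

F_att = 1·(g−p) = 1·(-9,6) = (-9.0000,6.0000)
o1: d²=37 ≤ ρ²=54; F_rep = 23·(6,-1)/37² = (0.1008,-0.0168)
o2: d²=68 > ρ²=54 → inactive
F = F_att + ΣF_rep = (-8.8992,5.9832)
p' = p + 1/20·F = (-1.4450,4.2992)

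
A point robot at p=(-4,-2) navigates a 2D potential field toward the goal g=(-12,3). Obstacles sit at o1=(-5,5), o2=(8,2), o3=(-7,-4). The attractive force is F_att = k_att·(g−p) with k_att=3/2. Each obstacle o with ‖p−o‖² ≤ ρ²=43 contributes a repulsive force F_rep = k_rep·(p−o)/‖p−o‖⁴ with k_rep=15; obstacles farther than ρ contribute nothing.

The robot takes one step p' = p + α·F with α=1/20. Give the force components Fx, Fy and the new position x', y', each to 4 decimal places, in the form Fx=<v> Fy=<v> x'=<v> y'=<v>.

Fx=-11.7337 Fy=7.6775 x'=-4.5867 y'=-1.6161

F_att = 3/2·(g−p) = 3/2·(-8,5) = (-12.0000,7.5000)
o1: d²=50 > ρ²=43 → inactive
o2: d²=160 > ρ²=43 → inactive
o3: d²=13 ≤ ρ²=43; F_rep = 15·(3,2)/13² = (0.2663,0.1775)
F = F_att + ΣF_rep = (-11.7337,7.6775)
p' = p + 1/20·F = (-4.5867,-1.6161)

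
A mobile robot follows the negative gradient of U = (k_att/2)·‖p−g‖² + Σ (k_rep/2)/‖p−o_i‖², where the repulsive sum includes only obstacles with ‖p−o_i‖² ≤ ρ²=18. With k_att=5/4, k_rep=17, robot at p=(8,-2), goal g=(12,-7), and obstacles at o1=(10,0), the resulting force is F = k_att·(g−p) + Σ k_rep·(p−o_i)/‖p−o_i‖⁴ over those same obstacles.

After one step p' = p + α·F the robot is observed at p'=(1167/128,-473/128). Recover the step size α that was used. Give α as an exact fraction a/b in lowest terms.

α = 1/4

F_att = 5/4·(g−p) = 5/4·(4,-5) = (5.0000,-6.2500)
o1: d²=8 ≤ ρ²=18; F_rep = 17·(-2,-2)/8² = (-0.5312,-0.5312)
F = F_att + ΣF_rep = (4.4688,-6.7812)
Δp = p'−p = (1.1172,-1.6953); α = Δx/Fx = (143/128) / (143/32) = 1/4
check: Δy/Fy = (-217/128) / (-217/32) = 1/4 ✓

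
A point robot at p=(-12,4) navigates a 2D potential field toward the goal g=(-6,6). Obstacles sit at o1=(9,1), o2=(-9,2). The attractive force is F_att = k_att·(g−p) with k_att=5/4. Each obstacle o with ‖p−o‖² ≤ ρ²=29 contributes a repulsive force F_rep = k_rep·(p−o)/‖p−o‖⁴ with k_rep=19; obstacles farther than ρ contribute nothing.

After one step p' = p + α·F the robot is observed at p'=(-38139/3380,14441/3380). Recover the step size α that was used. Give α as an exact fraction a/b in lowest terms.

α = 1/10

F_att = 5/4·(g−p) = 5/4·(6,2) = (7.5000,2.5000)
o1: d²=450 > ρ²=29 → inactive
o2: d²=13 ≤ ρ²=29; F_rep = 19·(-3,2)/13² = (-0.3373,0.2249)
F = F_att + ΣF_rep = (7.1627,2.7249)
Δp = p'−p = (0.7163,0.2725); α = Δx/Fx = (2421/3380) / (2421/338) = 1/10
check: Δy/Fy = (921/3380) / (921/338) = 1/10 ✓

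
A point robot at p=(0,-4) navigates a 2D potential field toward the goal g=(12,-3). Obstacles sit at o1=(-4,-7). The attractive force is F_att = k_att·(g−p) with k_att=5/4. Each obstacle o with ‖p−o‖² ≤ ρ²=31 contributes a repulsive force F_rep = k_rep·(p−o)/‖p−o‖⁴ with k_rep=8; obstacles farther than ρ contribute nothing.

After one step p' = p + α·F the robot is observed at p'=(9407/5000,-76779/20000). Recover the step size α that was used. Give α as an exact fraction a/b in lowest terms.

α = 1/8

F_att = 5/4·(g−p) = 5/4·(12,1) = (15.0000,1.2500)
o1: d²=25 ≤ ρ²=31; F_rep = 8·(4,3)/25² = (0.0512,0.0384)
F = F_att + ΣF_rep = (15.0512,1.2884)
Δp = p'−p = (1.8814,0.1610); α = Δx/Fx = (9407/5000) / (9407/625) = 1/8
check: Δy/Fy = (3221/20000) / (3221/2500) = 1/8 ✓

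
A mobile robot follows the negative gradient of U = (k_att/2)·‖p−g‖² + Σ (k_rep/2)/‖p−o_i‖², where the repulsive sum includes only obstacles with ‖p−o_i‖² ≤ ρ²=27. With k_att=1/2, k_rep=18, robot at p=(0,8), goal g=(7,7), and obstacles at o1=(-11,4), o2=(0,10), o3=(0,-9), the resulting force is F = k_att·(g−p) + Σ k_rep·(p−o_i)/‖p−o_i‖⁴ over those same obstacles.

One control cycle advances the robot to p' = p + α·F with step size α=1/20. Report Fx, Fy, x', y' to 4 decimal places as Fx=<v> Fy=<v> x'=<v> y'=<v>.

Fx=3.5000 Fy=-2.7500 x'=0.1750 y'=7.8625

F_att = 1/2·(g−p) = 1/2·(7,-1) = (3.5000,-0.5000)
o1: d²=137 > ρ²=27 → inactive
o2: d²=4 ≤ ρ²=27; F_rep = 18·(0,-2)/4² = (0.0000,-2.2500)
o3: d²=289 > ρ²=27 → inactive
F = F_att + ΣF_rep = (3.5000,-2.7500)
p' = p + 1/20·F = (0.1750,7.8625)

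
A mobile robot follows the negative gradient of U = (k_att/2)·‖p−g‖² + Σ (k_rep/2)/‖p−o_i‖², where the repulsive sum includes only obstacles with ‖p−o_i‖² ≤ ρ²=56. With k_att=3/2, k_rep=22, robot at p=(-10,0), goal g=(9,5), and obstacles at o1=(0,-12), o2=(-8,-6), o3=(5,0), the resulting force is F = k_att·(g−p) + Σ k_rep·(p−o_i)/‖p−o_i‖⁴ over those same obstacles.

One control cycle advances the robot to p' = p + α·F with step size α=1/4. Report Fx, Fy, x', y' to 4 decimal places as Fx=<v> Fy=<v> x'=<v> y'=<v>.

Fx=28.4725 Fy=7.5825 x'=-2.8819 y'=1.8956

F_att = 3/2·(g−p) = 3/2·(19,5) = (28.5000,7.5000)
o1: d²=244 > ρ²=56 → inactive
o2: d²=40 ≤ ρ²=56; F_rep = 22·(-2,6)/40² = (-0.0275,0.0825)
o3: d²=225 > ρ²=56 → inactive
F = F_att + ΣF_rep = (28.4725,7.5825)
p' = p + 1/4·F = (-2.8819,1.8956)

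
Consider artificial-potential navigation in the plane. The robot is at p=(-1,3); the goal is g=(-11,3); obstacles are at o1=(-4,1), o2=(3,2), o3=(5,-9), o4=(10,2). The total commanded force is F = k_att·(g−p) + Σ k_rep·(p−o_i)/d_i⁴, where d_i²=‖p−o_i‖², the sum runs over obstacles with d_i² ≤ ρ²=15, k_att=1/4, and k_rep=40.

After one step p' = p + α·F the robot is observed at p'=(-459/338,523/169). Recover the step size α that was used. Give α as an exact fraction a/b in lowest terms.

α = 1/5

F_att = 1/4·(g−p) = 1/4·(-10,0) = (-2.5000,0.0000)
o1: d²=13 ≤ ρ²=15; F_rep = 40·(3,2)/13² = (0.7101,0.4734)
o2: d²=17 > ρ²=15 → inactive
o3: d²=180 > ρ²=15 → inactive
o4: d²=122 > ρ²=15 → inactive
F = F_att + ΣF_rep = (-1.7899,0.4734)
Δp = p'−p = (-0.3580,0.0947); α = Δx/Fx = (-121/338) / (-605/338) = 1/5
check: Δy/Fy = (16/169) / (80/169) = 1/5 ✓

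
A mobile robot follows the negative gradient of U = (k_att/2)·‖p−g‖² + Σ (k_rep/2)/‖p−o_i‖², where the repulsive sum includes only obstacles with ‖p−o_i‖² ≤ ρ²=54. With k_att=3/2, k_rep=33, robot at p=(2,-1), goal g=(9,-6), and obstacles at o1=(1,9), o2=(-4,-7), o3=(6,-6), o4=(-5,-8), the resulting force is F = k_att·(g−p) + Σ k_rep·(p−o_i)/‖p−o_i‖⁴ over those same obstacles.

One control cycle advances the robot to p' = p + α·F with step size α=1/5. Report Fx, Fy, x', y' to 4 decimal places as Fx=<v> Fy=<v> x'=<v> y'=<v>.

Fx=10.4215 Fy=-7.4018 x'=4.0843 y'=-2.4804

F_att = 3/2·(g−p) = 3/2·(7,-5) = (10.5000,-7.5000)
o1: d²=101 > ρ²=54 → inactive
o2: d²=72 > ρ²=54 → inactive
o3: d²=41 ≤ ρ²=54; F_rep = 33·(-4,5)/41² = (-0.0785,0.0982)
o4: d²=98 > ρ²=54 → inactive
F = F_att + ΣF_rep = (10.4215,-7.4018)
p' = p + 1/5·F = (4.0843,-2.4804)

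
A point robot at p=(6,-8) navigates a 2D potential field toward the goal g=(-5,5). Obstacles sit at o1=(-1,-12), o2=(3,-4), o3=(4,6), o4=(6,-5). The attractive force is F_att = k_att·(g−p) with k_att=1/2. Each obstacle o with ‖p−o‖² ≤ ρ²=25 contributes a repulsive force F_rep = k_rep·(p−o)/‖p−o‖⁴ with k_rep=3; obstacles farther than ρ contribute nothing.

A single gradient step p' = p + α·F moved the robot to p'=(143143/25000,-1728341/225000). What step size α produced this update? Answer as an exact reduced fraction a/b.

α = 1/20

F_att = 1/2·(g−p) = 1/2·(-11,13) = (-5.5000,6.5000)
o1: d²=65 > ρ²=25 → inactive
o2: d²=25 ≤ ρ²=25; F_rep = 3·(3,-4)/25² = (0.0144,-0.0192)
o3: d²=200 > ρ²=25 → inactive
o4: d²=9 ≤ ρ²=25; F_rep = 3·(0,-3)/9² = (0.0000,-0.1111)
F = F_att + ΣF_rep = (-5.4856,6.3697)
Δp = p'−p = (-0.2743,0.3185); α = Δx/Fx = (-6857/25000) / (-6857/1250) = 1/20
check: Δy/Fy = (71659/225000) / (71659/11250) = 1/20 ✓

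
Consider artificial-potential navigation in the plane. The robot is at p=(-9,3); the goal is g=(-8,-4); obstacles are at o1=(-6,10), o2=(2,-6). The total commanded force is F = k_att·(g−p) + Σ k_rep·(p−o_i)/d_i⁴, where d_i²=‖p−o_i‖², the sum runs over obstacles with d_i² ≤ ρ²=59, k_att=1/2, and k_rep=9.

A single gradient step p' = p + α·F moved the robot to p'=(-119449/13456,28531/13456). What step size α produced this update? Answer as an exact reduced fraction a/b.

F_att = 1/2·(g−p) = 1/2·(1,-7) = (0.5000,-3.5000)
o1: d²=58 ≤ ρ²=59; F_rep = 9·(-3,-7)/58² = (-0.0080,-0.0187)
o2: d²=202 > ρ²=59 → inactive
F = F_att + ΣF_rep = (0.4920,-3.5187)
Δp = p'−p = (0.1230,-0.8797); α = Δx/Fx = (1655/13456) / (1655/3364) = 1/4
check: Δy/Fy = (-11837/13456) / (-11837/3364) = 1/4 ✓

α = 1/4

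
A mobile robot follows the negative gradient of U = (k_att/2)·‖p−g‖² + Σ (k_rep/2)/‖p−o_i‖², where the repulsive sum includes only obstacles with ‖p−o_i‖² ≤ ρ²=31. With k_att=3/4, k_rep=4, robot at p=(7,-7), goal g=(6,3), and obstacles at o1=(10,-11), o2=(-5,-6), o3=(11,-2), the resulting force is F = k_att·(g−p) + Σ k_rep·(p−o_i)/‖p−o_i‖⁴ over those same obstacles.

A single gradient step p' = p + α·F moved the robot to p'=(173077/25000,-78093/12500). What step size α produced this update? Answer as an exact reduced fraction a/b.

F_att = 3/4·(g−p) = 3/4·(-1,10) = (-0.7500,7.5000)
o1: d²=25 ≤ ρ²=31; F_rep = 4·(-3,4)/25² = (-0.0192,0.0256)
o2: d²=145 > ρ²=31 → inactive
o3: d²=41 > ρ²=31 → inactive
F = F_att + ΣF_rep = (-0.7692,7.5256)
Δp = p'−p = (-0.0769,0.7526); α = Δx/Fx = (-1923/25000) / (-1923/2500) = 1/10
check: Δy/Fy = (9407/12500) / (9407/1250) = 1/10 ✓

α = 1/10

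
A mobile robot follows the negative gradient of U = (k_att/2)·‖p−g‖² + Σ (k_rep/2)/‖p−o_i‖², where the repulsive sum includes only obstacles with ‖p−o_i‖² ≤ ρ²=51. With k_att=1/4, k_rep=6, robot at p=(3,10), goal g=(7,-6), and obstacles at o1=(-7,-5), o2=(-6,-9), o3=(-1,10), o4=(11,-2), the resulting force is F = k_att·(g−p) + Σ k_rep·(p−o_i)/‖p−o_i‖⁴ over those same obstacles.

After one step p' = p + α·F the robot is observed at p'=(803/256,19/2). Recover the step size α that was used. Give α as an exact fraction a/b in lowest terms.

F_att = 1/4·(g−p) = 1/4·(4,-16) = (1.0000,-4.0000)
o1: d²=325 > ρ²=51 → inactive
o2: d²=442 > ρ²=51 → inactive
o3: d²=16 ≤ ρ²=51; F_rep = 6·(4,0)/16² = (0.0938,0.0000)
o4: d²=208 > ρ²=51 → inactive
F = F_att + ΣF_rep = (1.0938,-4.0000)
Δp = p'−p = (0.1367,-0.5000); α = Δx/Fx = (35/256) / (35/32) = 1/8
check: Δy/Fy = (-1/2) / (-4) = 1/8 ✓

α = 1/8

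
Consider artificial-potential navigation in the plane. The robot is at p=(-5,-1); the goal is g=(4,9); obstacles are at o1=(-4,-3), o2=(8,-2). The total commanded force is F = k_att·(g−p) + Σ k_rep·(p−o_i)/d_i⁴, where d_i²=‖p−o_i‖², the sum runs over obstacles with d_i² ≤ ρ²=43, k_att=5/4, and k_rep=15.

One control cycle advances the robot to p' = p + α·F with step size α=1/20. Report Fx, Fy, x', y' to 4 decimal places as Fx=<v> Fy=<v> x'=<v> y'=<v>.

F_att = 5/4·(g−p) = 5/4·(9,10) = (11.2500,12.5000)
o1: d²=5 ≤ ρ²=43; F_rep = 15·(-1,2)/5² = (-0.6000,1.2000)
o2: d²=170 > ρ²=43 → inactive
F = F_att + ΣF_rep = (10.6500,13.7000)
p' = p + 1/20·F = (-4.4675,-0.3150)

Fx=10.6500 Fy=13.7000 x'=-4.4675 y'=-0.3150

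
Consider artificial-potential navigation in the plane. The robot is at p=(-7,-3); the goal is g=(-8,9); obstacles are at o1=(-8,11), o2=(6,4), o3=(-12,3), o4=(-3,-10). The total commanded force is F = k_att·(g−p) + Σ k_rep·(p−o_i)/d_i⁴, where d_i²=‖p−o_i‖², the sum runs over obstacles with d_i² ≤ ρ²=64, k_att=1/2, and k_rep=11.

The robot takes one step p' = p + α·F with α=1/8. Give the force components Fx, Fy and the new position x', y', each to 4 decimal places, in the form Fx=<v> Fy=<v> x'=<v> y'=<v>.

F_att = 1/2·(g−p) = 1/2·(-1,12) = (-0.5000,6.0000)
o1: d²=197 > ρ²=64 → inactive
o2: d²=218 > ρ²=64 → inactive
o3: d²=61 ≤ ρ²=64; F_rep = 11·(5,-6)/61² = (0.0148,-0.0177)
o4: d²=65 > ρ²=64 → inactive
F = F_att + ΣF_rep = (-0.4852,5.9823)
p' = p + 1/8·F = (-7.0607,-2.2522)

Fx=-0.4852 Fy=5.9823 x'=-7.0607 y'=-2.2522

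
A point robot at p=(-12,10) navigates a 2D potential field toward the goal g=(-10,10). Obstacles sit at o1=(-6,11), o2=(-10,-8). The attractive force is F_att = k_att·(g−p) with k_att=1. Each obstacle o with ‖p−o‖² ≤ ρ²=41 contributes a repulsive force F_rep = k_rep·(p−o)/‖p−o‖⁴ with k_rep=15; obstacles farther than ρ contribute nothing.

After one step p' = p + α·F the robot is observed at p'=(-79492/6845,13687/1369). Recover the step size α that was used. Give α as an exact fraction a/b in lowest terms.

F_att = 1·(g−p) = 1·(2,0) = (2.0000,0.0000)
o1: d²=37 ≤ ρ²=41; F_rep = 15·(-6,-1)/37² = (-0.0657,-0.0110)
o2: d²=328 > ρ²=41 → inactive
F = F_att + ΣF_rep = (1.9343,-0.0110)
Δp = p'−p = (0.3869,-0.0022); α = Δx/Fx = (2648/6845) / (2648/1369) = 1/5
check: Δy/Fy = (-3/1369) / (-15/1369) = 1/5 ✓

α = 1/5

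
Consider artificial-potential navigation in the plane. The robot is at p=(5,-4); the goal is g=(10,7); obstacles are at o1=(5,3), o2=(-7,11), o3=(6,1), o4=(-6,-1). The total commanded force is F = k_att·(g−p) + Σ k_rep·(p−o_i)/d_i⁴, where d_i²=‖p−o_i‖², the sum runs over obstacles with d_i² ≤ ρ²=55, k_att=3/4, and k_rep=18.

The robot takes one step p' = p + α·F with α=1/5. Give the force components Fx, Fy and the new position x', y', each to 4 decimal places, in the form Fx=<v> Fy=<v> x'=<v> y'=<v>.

F_att = 3/4·(g−p) = 3/4·(5,11) = (3.7500,8.2500)
o1: d²=49 ≤ ρ²=55; F_rep = 18·(0,-7)/49² = (0.0000,-0.0525)
o2: d²=369 > ρ²=55 → inactive
o3: d²=26 ≤ ρ²=55; F_rep = 18·(-1,-5)/26² = (-0.0266,-0.1331)
o4: d²=130 > ρ²=55 → inactive
F = F_att + ΣF_rep = (3.7234,8.0644)
p' = p + 1/5·F = (5.7447,-2.3871)

Fx=3.7234 Fy=8.0644 x'=5.7447 y'=-2.3871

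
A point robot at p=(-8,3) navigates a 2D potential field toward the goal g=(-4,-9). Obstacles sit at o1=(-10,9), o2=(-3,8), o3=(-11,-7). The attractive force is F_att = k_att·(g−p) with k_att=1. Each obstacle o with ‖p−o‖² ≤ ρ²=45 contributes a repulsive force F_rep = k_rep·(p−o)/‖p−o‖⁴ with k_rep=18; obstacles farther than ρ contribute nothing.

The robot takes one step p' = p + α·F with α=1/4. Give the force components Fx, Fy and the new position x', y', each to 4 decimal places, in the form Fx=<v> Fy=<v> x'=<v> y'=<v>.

F_att = 1·(g−p) = 1·(4,-12) = (4.0000,-12.0000)
o1: d²=40 ≤ ρ²=45; F_rep = 18·(2,-6)/40² = (0.0225,-0.0675)
o2: d²=50 > ρ²=45 → inactive
o3: d²=109 > ρ²=45 → inactive
F = F_att + ΣF_rep = (4.0225,-12.0675)
p' = p + 1/4·F = (-6.9944,-0.0169)

Fx=4.0225 Fy=-12.0675 x'=-6.9944 y'=-0.0169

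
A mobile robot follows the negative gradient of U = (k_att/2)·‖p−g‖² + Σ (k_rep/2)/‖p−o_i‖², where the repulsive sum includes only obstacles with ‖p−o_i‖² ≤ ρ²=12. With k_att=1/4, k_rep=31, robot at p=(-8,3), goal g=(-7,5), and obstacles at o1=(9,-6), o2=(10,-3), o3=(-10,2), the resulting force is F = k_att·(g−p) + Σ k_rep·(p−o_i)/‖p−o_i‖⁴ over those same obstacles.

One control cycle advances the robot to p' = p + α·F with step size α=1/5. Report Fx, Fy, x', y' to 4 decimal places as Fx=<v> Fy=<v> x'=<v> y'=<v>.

F_att = 1/4·(g−p) = 1/4·(1,2) = (0.2500,0.5000)
o1: d²=370 > ρ²=12 → inactive
o2: d²=360 > ρ²=12 → inactive
o3: d²=5 ≤ ρ²=12; F_rep = 31·(2,1)/5² = (2.4800,1.2400)
F = F_att + ΣF_rep = (2.7300,1.7400)
p' = p + 1/5·F = (-7.4540,3.3480)

Fx=2.7300 Fy=1.7400 x'=-7.4540 y'=3.3480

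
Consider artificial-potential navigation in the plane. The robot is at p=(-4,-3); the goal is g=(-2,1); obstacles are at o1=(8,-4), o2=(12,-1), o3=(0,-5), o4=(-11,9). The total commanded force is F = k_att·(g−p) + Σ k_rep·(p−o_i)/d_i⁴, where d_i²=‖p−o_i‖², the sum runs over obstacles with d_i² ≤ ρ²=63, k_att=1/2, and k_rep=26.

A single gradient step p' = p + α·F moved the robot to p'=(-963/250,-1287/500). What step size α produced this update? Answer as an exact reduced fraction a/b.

F_att = 1/2·(g−p) = 1/2·(2,4) = (1.0000,2.0000)
o1: d²=145 > ρ²=63 → inactive
o2: d²=260 > ρ²=63 → inactive
o3: d²=20 ≤ ρ²=63; F_rep = 26·(-4,2)/20² = (-0.2600,0.1300)
o4: d²=193 > ρ²=63 → inactive
F = F_att + ΣF_rep = (0.7400,2.1300)
Δp = p'−p = (0.1480,0.4260); α = Δx/Fx = (37/250) / (37/50) = 1/5
check: Δy/Fy = (213/500) / (213/100) = 1/5 ✓

α = 1/5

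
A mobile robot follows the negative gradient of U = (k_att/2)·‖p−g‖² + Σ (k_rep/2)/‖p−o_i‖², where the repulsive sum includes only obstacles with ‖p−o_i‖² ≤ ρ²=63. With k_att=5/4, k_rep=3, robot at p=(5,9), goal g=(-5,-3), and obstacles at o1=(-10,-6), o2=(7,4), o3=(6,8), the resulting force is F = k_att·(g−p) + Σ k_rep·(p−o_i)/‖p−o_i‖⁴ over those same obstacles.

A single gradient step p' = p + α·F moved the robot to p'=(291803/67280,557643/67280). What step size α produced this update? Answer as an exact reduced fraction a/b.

F_att = 5/4·(g−p) = 5/4·(-10,-12) = (-12.5000,-15.0000)
o1: d²=450 > ρ²=63 → inactive
o2: d²=29 ≤ ρ²=63; F_rep = 3·(-2,5)/29² = (-0.0071,0.0178)
o3: d²=2 ≤ ρ²=63; F_rep = 3·(-1,1)/2² = (-0.7500,0.7500)
F = F_att + ΣF_rep = (-13.2571,-14.2322)
Δp = p'−p = (-0.6629,-0.7116); α = Δx/Fx = (-44597/67280) / (-44597/3364) = 1/20
check: Δy/Fy = (-47877/67280) / (-47877/3364) = 1/20 ✓

α = 1/20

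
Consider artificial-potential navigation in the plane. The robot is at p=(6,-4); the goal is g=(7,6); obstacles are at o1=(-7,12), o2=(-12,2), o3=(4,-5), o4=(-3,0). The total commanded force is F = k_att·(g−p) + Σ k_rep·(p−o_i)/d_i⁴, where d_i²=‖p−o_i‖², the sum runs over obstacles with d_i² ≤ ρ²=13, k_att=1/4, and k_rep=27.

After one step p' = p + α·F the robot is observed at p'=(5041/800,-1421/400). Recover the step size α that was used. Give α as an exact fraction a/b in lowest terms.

F_att = 1/4·(g−p) = 1/4·(1,10) = (0.2500,2.5000)
o1: d²=425 > ρ²=13 → inactive
o2: d²=360 > ρ²=13 → inactive
o3: d²=5 ≤ ρ²=13; F_rep = 27·(2,1)/5² = (2.1600,1.0800)
o4: d²=97 > ρ²=13 → inactive
F = F_att + ΣF_rep = (2.4100,3.5800)
Δp = p'−p = (0.3013,0.4475); α = Δx/Fx = (241/800) / (241/100) = 1/8
check: Δy/Fy = (179/400) / (179/50) = 1/8 ✓

α = 1/8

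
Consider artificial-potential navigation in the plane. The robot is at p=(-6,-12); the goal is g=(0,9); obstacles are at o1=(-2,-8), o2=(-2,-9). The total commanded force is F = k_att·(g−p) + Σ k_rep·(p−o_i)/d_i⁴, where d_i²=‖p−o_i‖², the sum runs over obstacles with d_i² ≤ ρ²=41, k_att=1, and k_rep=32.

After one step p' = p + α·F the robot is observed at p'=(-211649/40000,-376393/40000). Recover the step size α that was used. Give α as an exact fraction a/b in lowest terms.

α = 1/8

F_att = 1·(g−p) = 1·(6,21) = (6.0000,21.0000)
o1: d²=32 ≤ ρ²=41; F_rep = 32·(-4,-4)/32² = (-0.1250,-0.1250)
o2: d²=25 ≤ ρ²=41; F_rep = 32·(-4,-3)/25² = (-0.2048,-0.1536)
F = F_att + ΣF_rep = (5.6702,20.7214)
Δp = p'−p = (0.7088,2.5902); α = Δx/Fx = (28351/40000) / (28351/5000) = 1/8
check: Δy/Fy = (103607/40000) / (103607/5000) = 1/8 ✓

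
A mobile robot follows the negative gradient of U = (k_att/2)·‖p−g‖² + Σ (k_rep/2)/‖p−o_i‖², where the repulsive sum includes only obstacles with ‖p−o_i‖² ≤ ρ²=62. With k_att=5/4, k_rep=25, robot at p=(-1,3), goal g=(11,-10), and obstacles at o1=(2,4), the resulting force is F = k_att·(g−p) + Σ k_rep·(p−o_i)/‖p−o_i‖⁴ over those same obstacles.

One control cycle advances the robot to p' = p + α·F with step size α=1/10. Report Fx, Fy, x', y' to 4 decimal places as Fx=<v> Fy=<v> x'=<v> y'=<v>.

Fx=14.2500 Fy=-16.5000 x'=0.4250 y'=1.3500

F_att = 5/4·(g−p) = 5/4·(12,-13) = (15.0000,-16.2500)
o1: d²=10 ≤ ρ²=62; F_rep = 25·(-3,-1)/10² = (-0.7500,-0.2500)
F = F_att + ΣF_rep = (14.2500,-16.5000)
p' = p + 1/10·F = (0.4250,1.3500)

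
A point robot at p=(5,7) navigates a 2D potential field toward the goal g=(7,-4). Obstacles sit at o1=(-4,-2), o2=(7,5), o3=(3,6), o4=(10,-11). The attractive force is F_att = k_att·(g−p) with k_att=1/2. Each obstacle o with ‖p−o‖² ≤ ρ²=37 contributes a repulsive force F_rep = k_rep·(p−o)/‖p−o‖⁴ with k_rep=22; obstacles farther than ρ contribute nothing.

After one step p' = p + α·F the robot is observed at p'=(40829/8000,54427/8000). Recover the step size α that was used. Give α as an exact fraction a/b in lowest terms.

α = 1/20

F_att = 1/2·(g−p) = 1/2·(2,-11) = (1.0000,-5.5000)
o1: d²=162 > ρ²=37 → inactive
o2: d²=8 ≤ ρ²=37; F_rep = 22·(-2,2)/8² = (-0.6875,0.6875)
o3: d²=5 ≤ ρ²=37; F_rep = 22·(2,1)/5² = (1.7600,0.8800)
o4: d²=349 > ρ²=37 → inactive
F = F_att + ΣF_rep = (2.0725,-3.9325)
Δp = p'−p = (0.1036,-0.1966); α = Δx/Fx = (829/8000) / (829/400) = 1/20
check: Δy/Fy = (-1573/8000) / (-1573/400) = 1/20 ✓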